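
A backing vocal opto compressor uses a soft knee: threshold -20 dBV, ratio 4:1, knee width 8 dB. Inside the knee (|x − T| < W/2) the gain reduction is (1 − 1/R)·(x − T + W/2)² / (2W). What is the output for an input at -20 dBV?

-20.75 dBV

x − T + W/2 = -20 − (-20) + 4 = 4.
GR = (1 − 1/4) × 4² / 16 = 0.75 × 16 / 16 = 0.75 dB.
Output = -20 − 0.75 = -20.75 dBV.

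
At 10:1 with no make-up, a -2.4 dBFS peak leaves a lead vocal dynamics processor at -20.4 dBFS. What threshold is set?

Gain reduction = -2.4 − (-20.4) = 18 dB; output overshoot = GR / (R − 1) = 18 / 9 = 2 dB.
Threshold = output − output overshoot = -20.4 − 2 = -22.4 dBFS.

-22.4 dBFS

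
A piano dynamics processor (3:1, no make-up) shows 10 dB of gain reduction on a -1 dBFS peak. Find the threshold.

-16 dBFS

Gain reduction = -1 − (-11) = 10 dB; output overshoot = GR / (R − 1) = 10 / 2 = 5 dB.
Threshold = output − output overshoot = -11 − 5 = -16 dBFS.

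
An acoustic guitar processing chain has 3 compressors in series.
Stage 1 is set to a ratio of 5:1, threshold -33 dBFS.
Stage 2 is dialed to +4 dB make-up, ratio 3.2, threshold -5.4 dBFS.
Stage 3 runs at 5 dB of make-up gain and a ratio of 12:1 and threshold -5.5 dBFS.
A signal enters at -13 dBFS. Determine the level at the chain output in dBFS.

Stage 1: overshoot 20 dB → 20/5 = 4 dB → -29 dBFS.
Stage 2: below threshold (-29 ≤ -5.4); passes unchanged; make-up brings it to -25 dBFS.
Stage 3: below threshold (-25 ≤ -5.5); passes unchanged; make-up brings it to -20 dBFS.

-20 dBFS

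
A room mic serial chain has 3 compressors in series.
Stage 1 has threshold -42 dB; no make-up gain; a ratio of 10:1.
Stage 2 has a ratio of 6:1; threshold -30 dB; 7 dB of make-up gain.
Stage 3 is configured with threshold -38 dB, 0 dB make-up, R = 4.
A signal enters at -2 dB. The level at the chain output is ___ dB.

Stage 1: -2 dB is 40 dB over -42 dB; at 10:1 that becomes 4 dB over, giving -38 dB.
Stage 2: -38 dB is at or below the -30 dB threshold — no compression; make-up brings it to -31 dB.
Stage 3: overshoot 7 dB → 7/4 = 1.75 dB → -36.25 dB.

-36.25 dB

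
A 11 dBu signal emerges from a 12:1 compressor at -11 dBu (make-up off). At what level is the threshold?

Input is 24 dB above T (since output overshoot × R = input overshoot: (-11 − T)·12 = 11 − T gives T = -13 dBu).
Check: -13 + (11 − (-13))/12 = -13 + 2 = -11 dBu. ✓

-13 dBu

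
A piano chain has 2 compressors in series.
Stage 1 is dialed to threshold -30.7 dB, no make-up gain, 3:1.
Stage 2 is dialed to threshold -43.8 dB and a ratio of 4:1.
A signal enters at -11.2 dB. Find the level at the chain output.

-38.9 dB

Stage 1: 19.5 dB above -30.7 dB, reduced 3:1 to 6.5 dB above → -24.2 dB.
Stage 2: overshoot 19.6 dB → 19.6/4 = 4.9 dB → -38.9 dB.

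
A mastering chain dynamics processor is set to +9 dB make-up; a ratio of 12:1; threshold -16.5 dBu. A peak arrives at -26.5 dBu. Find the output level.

-26.5 dBu is 10 dB below the -16.5 dBu threshold, so no gain reduction is applied.
Make-up gain adds 9 dB: -26.5 + 9 = -17.5 dBu.

-17.5 dBu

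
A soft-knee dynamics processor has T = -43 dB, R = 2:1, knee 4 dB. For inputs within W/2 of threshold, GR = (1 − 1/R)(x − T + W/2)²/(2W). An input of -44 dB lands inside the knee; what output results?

-44.0625 dB

x − T + W/2 = -44 − (-43) + 2 = 1.
GR = (1 − 1/2) × 1² / 8 = 0.5 × 1 / 8 = 0.0625 dB.
Output = -44 − 0.0625 = -44.0625 dB.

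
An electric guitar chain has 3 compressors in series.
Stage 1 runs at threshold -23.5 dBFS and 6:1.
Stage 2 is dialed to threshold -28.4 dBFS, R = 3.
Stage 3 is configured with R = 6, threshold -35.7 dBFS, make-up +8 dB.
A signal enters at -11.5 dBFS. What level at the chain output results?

-26.1 dBFS

Stage 1: -11.5 dBFS is 12 dB over -23.5 dBFS; at 6:1 that becomes 2 dB over, giving -21.5 dBFS.
Stage 2: overshoot 6.9 dB → 6.9/3 = 2.3 dB → -26.1 dBFS.
Stage 3: -26.1 dBFS is 9.6 dB over -35.7 dBFS; at 6:1 that becomes 1.6 dB over, giving -34.1 dBFS; +8 dB make-up → -26.1 dBFS.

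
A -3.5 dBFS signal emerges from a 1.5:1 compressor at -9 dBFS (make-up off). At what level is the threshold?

Input is 16.5 dB above T (since output overshoot × R = input overshoot: (-9 − T)·1.5 = -3.5 − T gives T = -20 dBFS).
Check: -20 + (-3.5 − (-20))/1.5 = -20 + 11 = -9 dBFS. ✓

-20 dBFS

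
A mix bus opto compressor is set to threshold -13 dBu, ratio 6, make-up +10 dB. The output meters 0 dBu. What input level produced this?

5 dBu

Remove make-up: 0 − 10 = -10 dBu.
Post-compression overshoot = -10 − (-13) = 3 dB.
Input overshoot = R × output overshoot = 18 dB → input = -13 + 18 = 5 dBu.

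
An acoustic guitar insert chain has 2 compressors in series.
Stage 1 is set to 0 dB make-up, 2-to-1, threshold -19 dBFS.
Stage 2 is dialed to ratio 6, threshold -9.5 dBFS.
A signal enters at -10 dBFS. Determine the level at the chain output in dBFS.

Stage 1: 9 dB above -19 dBFS, reduced 2:1 to 4.5 dB above → -14.5 dBFS.
Stage 2: -14.5 dBFS is at or below the -9.5 dBFS threshold — no compression; output -14.5 dBFS.

-14.5 dBFS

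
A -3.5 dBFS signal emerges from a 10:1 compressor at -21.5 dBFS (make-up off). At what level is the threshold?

-23.5 dBFS

Input is 20 dB above T (since output overshoot × R = input overshoot: (-21.5 − T)·10 = -3.5 − T gives T = -23.5 dBFS).
Check: -23.5 + (-3.5 − (-23.5))/10 = -23.5 + 2 = -21.5 dBFS. ✓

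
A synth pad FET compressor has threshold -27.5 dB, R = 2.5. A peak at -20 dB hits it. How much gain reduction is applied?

4.5 dB

The signal is 7.5 dB above threshold.
After 2.5:1 compression the overshoot becomes 7.5/2.5 = 3 dB.
GR = overshoot in − overshoot out = 7.5 − 3 = 4.5 dB.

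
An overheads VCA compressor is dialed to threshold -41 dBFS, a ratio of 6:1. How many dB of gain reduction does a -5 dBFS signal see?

30 dB

The signal is 36 dB above threshold.
A 6:1 ratio leaves 6 dB of that excess.
So the signal is attenuated by 36 − 6 = 30 dB.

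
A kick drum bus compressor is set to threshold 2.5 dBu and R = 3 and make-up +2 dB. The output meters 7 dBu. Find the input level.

Before make-up, the level was 7 − 2 = 5 dBu.
Post-compression overshoot = 5 − 2.5 = 2.5 dB.
Before 3:1 compression the overshoot was 2.5 × 3 = 7.5 dB, so input = 2.5 + 7.5 = 10 dBu.

10 dBu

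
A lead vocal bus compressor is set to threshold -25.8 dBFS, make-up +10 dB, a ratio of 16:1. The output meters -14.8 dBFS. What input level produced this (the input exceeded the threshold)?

Remove make-up: -14.8 − 10 = -24.8 dBFS.
The compressed level sits -24.8 − (-25.8) = 1 dB over threshold.
Undo the ratio: input overshoot = 1 × 16 = 16 dB, giving input = -9.8 dBFS.

-9.8 dBFS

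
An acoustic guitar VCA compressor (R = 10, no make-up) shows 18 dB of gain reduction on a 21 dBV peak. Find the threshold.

Gain reduction = 21 − 3 = 18 dB; output overshoot = GR / (R − 1) = 18 / 9 = 2 dB.
Threshold = output − output overshoot = 3 − 2 = 1 dBV.

1 dBV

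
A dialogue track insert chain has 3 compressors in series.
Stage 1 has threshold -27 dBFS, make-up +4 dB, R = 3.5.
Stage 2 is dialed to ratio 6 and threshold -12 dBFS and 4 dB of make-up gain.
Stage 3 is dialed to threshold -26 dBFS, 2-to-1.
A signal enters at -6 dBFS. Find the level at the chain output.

-19.5 dBFS

Stage 1: -6 dBFS is 21 dB over -27 dBFS; at 3.5:1 that becomes 6 dB over, giving -21 dBFS; +4 dB make-up → -17 dBFS.
Stage 2: -17 dBFS ≤ -12 dBFS, so stage 2 doesn't engage; make-up brings it to -13 dBFS.
Stage 3: 13 dB above -26 dBFS, reduced 2:1 to 6.5 dB above → -19.5 dBFS.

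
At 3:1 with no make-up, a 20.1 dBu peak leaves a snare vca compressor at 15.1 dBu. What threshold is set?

Gain reduction = 20.1 − 15.1 = 5 dB; output overshoot = GR / (R − 1) = 5 / 2 = 2.5 dB.
Threshold = output − output overshoot = 15.1 − 2.5 = 12.6 dBu.

12.6 dBu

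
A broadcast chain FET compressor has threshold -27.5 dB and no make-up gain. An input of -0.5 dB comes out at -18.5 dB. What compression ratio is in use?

3:1

Input overshoot = -0.5 − (-27.5) = 27 dB; output overshoot = -18.5 − (-27.5) = 9 dB.
Ratio = 27 / 9 = 3.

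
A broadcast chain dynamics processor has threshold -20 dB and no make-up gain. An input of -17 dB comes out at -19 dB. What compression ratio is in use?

3:1

Input overshoot = -17 − (-20) = 3 dB; output overshoot = -19 − (-20) = 1 dB.
Ratio = 3 / 1 = 3.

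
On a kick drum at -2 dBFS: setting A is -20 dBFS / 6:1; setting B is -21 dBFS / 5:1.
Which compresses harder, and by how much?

B, by 0.2 dB

A: overshoot 18 dB → output overshoot 3 dB → GR 15 dB.
B: overshoot 19 dB → output overshoot 3.8 dB → GR 15.2 dB.
B reduces 0.2 dB more.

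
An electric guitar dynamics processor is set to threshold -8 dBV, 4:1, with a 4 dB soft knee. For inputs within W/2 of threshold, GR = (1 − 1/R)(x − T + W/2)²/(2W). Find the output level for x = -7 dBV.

x − T + W/2 = -7 − (-8) + 2 = 3.
GR = (1 − 1/4) × 3² / 8 = 0.75 × 9 / 8 = 0.84375 dB.
Output = -7 − 0.84375 = -7.84375 dBV.

-7.84375 dBV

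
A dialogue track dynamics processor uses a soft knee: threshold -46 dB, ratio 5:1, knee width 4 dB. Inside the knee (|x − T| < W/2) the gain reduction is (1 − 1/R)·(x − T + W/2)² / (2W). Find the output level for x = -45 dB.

-45.9 dB

x − T + W/2 = -45 − (-46) + 2 = 3.
GR = (1 − 1/5) × 3² / 8 = 0.8 × 9 / 8 = 0.9 dB.
Output = -45 − 0.9 = -45.9 dB.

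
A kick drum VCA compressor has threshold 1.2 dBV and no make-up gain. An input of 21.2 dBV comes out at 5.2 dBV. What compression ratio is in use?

5:1

Input overshoot = 21.2 − 1.2 = 20 dB; output overshoot = 5.2 − 1.2 = 4 dB.
Ratio = 20 / 4 = 5.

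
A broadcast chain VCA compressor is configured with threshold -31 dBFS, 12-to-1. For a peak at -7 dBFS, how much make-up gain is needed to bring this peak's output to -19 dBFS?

Overshoot 24 dB → 24/12 = 2 dB after compression, so the compressed level is -31 + 2 = -29 dBFS.
Make-up = target − compressed = -19 − (-29) = 10 dB.

10 dB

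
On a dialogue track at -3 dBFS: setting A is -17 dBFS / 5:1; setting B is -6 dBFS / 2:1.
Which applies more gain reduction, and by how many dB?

A: GR = 14 − 14/5 = 11.2 dB.
B: GR = 3 − 3/2 = 1.5 dB.
A reduces 9.7 dB more.

A, by 9.7 dB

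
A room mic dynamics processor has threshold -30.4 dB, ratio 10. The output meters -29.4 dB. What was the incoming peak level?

The compressed level sits -29.4 − (-30.4) = 1 dB over threshold.
Before 10:1 compression the overshoot was 1 × 10 = 10 dB, so input = -30.4 + 10 = -20.4 dB.

-20.4 dB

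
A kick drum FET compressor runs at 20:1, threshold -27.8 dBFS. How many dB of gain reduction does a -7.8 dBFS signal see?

19 dB

Overshoot = -7.8 − (-27.8) = 20 dB.
At 20:1, output sits 20/20 = 1 dB above threshold.
GR = overshoot in − overshoot out = 20 − 1 = 19 dB.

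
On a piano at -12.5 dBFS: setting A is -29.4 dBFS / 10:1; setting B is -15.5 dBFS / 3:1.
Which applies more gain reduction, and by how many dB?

A, by 13.21 dB

A: 16.9 dB over, compressed to 1.69 dB over, so 15.21 dB of GR.
B: 3 dB over, compressed to 1 dB over, so 2 dB of GR.
Difference: 13.21 dB in favour of A.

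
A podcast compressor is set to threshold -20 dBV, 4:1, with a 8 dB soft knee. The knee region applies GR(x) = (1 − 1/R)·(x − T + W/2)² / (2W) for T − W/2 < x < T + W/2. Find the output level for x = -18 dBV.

-19.6875 dBV

x − T + W/2 = -18 − (-20) + 4 = 6.
GR = (1 − 1/4) × 6² / 16 = 0.75 × 36 / 16 = 1.6875 dB.
Output = -18 − 1.6875 = -19.6875 dBV.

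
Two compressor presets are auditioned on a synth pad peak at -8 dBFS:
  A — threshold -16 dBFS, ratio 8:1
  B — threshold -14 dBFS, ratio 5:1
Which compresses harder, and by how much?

A, by 2.2 dB

A: GR = 8 − 8/8 = 7 dB.
B: GR = 6 − 6/5 = 4.8 dB.
A applies 2.2 dB more gain reduction.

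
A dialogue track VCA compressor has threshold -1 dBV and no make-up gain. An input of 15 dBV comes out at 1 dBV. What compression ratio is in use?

8:1

Input overshoot = 15 − (-1) = 16 dB; output overshoot = 1 − (-1) = 2 dB.
Ratio = 16 / 2 = 8.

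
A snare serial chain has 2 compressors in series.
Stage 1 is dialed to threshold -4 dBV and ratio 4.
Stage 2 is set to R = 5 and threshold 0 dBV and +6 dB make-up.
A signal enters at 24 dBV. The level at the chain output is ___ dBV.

Stage 1: 28 dB above -4 dBV, reduced 4:1 to 7 dB above → 3 dBV.
Stage 2: overshoot 3 dB → 3/5 = 0.6 dB → 0.6 dBV; +6 dB make-up → 6.6 dBV.

6.6 dBV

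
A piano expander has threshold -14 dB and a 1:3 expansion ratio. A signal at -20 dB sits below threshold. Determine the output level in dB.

The input is 6 dB below the -14 dB threshold.
A 1:3 expander multiplies undershoot by 3: 6 × 3 = 18 dB below threshold.
Output = -14 − 18 = -32 dB.

-32 dB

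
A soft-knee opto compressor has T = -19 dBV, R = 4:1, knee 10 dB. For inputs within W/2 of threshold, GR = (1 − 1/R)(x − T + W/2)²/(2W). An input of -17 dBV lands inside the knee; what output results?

-18.8375 dBV

x − T + W/2 = -17 − (-19) + 5 = 7.
GR = (1 − 1/4) × 7² / 20 = 0.75 × 49 / 20 = 1.8375 dB.
Output = -17 − 1.8375 = -18.8375 dBV.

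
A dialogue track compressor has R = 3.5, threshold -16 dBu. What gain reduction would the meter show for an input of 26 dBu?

Overshoot = 26 − (-16) = 42 dB.
A 3.5:1 ratio leaves 12 dB of that excess.
So the signal is attenuated by 42 − 12 = 30 dB.

30 dB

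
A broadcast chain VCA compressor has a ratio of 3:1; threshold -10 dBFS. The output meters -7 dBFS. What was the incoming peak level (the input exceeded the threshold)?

Post-compression overshoot = -7 − (-10) = 3 dB.
Input overshoot = R × output overshoot = 9 dB → input = -10 + 9 = -1 dBFS.

-1 dBFS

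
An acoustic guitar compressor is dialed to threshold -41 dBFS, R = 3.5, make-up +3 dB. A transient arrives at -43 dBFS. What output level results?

-43 dBFS is 2 dB below the -41 dBFS threshold, so no gain reduction is applied.
Make-up gain adds 3 dB: -43 + 3 = -40 dBFS.

-40 dBFS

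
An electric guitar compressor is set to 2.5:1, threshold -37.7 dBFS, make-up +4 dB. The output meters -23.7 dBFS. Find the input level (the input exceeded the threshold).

Remove make-up: -23.7 − 4 = -27.7 dBFS.
The compressed level sits -27.7 − (-37.7) = 10 dB over threshold.
Input overshoot = R × output overshoot = 25 dB → input = -37.7 + 25 = -12.7 dBFS.

-12.7 dBFS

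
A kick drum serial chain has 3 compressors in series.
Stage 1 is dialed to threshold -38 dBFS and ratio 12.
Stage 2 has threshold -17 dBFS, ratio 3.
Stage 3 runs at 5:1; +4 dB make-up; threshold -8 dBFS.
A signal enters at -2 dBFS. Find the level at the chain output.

-31 dBFS

Stage 1: -2 dBFS is 36 dB over -38 dBFS; at 12:1 that becomes 3 dB over, giving -35 dBFS.
Stage 2: -35 dBFS ≤ -17 dBFS, so stage 2 doesn't engage; output -35 dBFS.
Stage 3: -35 dBFS is at or below the -8 dBFS threshold — no compression; make-up brings it to -31 dBFS.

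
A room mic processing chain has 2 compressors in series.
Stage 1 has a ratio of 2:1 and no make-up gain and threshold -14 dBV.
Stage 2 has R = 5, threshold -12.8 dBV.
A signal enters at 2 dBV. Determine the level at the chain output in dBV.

Stage 1: 16 dB above -14 dBV, reduced 2:1 to 8 dB above → -6 dBV.
Stage 2: overshoot 6.8 dB → 6.8/5 = 1.36 dB → -11.44 dBV.

-11.44 dBV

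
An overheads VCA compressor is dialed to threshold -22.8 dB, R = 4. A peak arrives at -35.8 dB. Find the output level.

-35.8 dB

-35.8 dB is 13 dB below the -22.8 dB threshold, so no gain reduction is applied.
Output = input = -35.8 dB.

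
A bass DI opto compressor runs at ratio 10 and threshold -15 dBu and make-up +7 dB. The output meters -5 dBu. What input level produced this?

Stripping the +7 dB make-up gives -12 dBu at the gain stage.
Post-compression overshoot = -12 − (-15) = 3 dB.
Before 10:1 compression the overshoot was 3 × 10 = 30 dB, so input = -15 + 30 = 15 dBu.

15 dBu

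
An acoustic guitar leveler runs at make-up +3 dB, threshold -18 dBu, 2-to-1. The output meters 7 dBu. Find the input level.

Before make-up, the level was 7 − 3 = 4 dBu.
That's 22 dB above the -18 dBu threshold.
Undo the ratio: input overshoot = 22 × 2 = 44 dB, giving input = 26 dBu.

26 dBu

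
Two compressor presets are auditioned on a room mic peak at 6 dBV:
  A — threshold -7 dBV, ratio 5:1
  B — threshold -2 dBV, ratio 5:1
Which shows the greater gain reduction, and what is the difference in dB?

A, by 4 dB

A: GR = 13 − 13/5 = 10.4 dB.
B: GR = 8 − 8/5 = 6.4 dB.
Difference: 4 dB in favour of A.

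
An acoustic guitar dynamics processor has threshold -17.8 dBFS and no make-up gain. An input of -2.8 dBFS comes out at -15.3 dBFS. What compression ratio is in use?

Input overshoot = -2.8 − (-17.8) = 15 dB; output overshoot = -15.3 − (-17.8) = 2.5 dB.
Ratio = 15 / 2.5 = 6.

6:1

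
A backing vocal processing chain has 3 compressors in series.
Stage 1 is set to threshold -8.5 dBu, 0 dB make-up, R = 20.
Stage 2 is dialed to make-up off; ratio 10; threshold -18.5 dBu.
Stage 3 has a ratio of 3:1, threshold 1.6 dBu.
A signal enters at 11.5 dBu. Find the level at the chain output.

-17.4 dBu

Stage 1: overshoot 20 dB → 20/20 = 1 dB → -7.5 dBu.
Stage 2: -7.5 dBu is 11 dB over -18.5 dBu; at 10:1 that becomes 1.1 dB over, giving -17.4 dBu.
Stage 3: -17.4 dBu ≤ 1.6 dBu, so stage 3 doesn't engage; output -17.4 dBu.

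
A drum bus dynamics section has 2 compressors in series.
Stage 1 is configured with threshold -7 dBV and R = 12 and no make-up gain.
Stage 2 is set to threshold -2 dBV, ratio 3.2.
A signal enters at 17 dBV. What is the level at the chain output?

Stage 1: 17 dBV is 24 dB over -7 dBV; at 12:1 that becomes 2 dB over, giving -5 dBV.
Stage 2: -5 dBV is at or below the -2 dBV threshold — no compression; output -5 dBV.

-5 dBV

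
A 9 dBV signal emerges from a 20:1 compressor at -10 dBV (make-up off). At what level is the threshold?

Let T be the threshold. Output overshoot = (input overshoot)/R, so -10 − T = (9 − T)/20.
20·(-10 − T) = 9 − T → 19·T = -200 − 9 = -209.
T = -209/19 = -11 dBV.

-11 dBV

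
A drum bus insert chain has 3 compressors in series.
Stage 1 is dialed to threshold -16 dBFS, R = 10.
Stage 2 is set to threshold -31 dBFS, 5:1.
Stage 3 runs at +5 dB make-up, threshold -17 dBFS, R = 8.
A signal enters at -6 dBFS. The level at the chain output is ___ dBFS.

-22.8 dBFS

Stage 1: overshoot 10 dB → 10/10 = 1 dB → -15 dBFS.
Stage 2: overshoot 16 dB → 16/5 = 3.2 dB → -27.8 dBFS.
Stage 3: -27.8 dBFS ≤ -17 dBFS, so stage 3 doesn't engage; make-up brings it to -22.8 dBFS.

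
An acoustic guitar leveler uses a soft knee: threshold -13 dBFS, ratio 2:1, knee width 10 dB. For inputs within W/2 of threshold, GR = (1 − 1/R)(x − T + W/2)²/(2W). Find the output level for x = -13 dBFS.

-13.625 dBFS

x − T + W/2 = -13 − (-13) + 5 = 5.
GR = (1 − 1/2) × 5² / 20 = 0.5 × 25 / 20 = 0.625 dB.
Output = -13 − 0.625 = -13.625 dBFS.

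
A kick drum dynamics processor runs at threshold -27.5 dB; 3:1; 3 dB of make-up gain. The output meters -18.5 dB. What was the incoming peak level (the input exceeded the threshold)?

Remove make-up: -18.5 − 3 = -21.5 dB.
The compressed level sits -21.5 − (-27.5) = 6 dB over threshold.
Before 3:1 compression the overshoot was 6 × 3 = 18 dB, so input = -27.5 + 18 = -9.5 dB.

-9.5 dB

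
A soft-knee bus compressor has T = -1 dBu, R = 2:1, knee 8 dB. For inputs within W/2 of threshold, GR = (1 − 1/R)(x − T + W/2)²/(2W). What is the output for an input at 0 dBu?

x − T + W/2 = 0 − (-1) + 4 = 5.
GR = (1 − 1/2) × 5² / 16 = 0.5 × 25 / 16 = 0.78125 dB.
Output = 0 − 0.78125 = -0.78125 dBu.

-0.78125 dBu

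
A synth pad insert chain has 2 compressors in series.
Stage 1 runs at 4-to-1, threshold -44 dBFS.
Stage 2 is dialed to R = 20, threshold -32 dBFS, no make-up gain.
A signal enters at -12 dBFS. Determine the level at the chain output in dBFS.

Stage 1: 32 dB above -44 dBFS, reduced 4:1 to 8 dB above → -36 dBFS.
Stage 2: -36 dBFS ≤ -32 dBFS, so stage 2 doesn't engage; output -36 dBFS.

-36 dBFS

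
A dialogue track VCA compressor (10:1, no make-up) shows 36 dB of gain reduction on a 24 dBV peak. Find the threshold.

-16 dBV

Let T be the threshold. Output overshoot = (input overshoot)/R, so -12 − T = (24 − T)/10.
10·(-12 − T) = 24 − T → 9·T = -120 − 24 = -144.
T = -144/9 = -16 dBV.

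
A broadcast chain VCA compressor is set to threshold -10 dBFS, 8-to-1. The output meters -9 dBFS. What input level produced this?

The compressed level sits -9 − (-10) = 1 dB over threshold.
Input overshoot = R × output overshoot = 8 dB → input = -10 + 8 = -2 dBFS.

-2 dBFS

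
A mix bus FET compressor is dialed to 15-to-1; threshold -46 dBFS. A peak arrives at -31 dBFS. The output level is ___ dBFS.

-31 dBFS sits 15 dB over threshold.
At 15:1 the overshoot is divided by 15, leaving 1 dB above threshold.
So the level is -46 + 1 = -45 dBFS.

-45 dBFS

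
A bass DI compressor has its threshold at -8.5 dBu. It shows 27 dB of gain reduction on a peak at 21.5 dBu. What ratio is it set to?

10:1

Input overshoot = 21.5 − (-8.5) = 30 dB.
Output overshoot = 30 − 27 = 3 dB.
Ratio = input overshoot / output overshoot = 30 / 3 = 10.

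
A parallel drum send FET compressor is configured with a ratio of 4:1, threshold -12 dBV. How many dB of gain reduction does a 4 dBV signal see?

12 dB

4 dBV exceeds the threshold by 16 dB.
After 4:1 compression the overshoot becomes 16/4 = 4 dB.
Gain reduction = 16 − 4 = 12 dB.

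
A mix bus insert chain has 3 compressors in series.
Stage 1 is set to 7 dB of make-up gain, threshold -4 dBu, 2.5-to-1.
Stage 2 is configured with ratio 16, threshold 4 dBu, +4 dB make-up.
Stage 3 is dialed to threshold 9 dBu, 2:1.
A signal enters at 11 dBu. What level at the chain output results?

8.3125 dBu

Stage 1: 11 dBu is 15 dB over -4 dBu; at 2.5:1 that becomes 6 dB over, giving 2 dBu; +7 dB make-up → 9 dBu.
Stage 2: 5 dB above 4 dBu, reduced 16:1 to 0.3125 dB above → 4.3125 dBu; +4 dB make-up → 8.3125 dBu.
Stage 3: 8.3125 dBu is at or below the 9 dBu threshold — no compression; output 8.3125 dBu.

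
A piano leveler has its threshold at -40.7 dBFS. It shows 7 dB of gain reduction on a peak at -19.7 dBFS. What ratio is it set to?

Input overshoot = -19.7 − (-40.7) = 21 dB.
Output overshoot = 21 − 7 = 14 dB.
Ratio = input overshoot / output overshoot = 21 / 14 = 1.5.

1.5:1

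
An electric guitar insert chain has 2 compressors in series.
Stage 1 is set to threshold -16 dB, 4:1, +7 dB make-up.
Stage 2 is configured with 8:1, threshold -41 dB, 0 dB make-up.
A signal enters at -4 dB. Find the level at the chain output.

-36.625 dB

Stage 1: overshoot 12 dB → 12/4 = 3 dB → -13 dB; +7 dB make-up → -6 dB.
Stage 2: 35 dB above -41 dB, reduced 8:1 to 4.375 dB above → -36.625 dB.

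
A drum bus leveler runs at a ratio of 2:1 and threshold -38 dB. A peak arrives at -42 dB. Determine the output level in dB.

-42 dB

-42 dB is 4 dB below the -38 dB threshold, so no gain reduction is applied.
Output = input = -42 dB.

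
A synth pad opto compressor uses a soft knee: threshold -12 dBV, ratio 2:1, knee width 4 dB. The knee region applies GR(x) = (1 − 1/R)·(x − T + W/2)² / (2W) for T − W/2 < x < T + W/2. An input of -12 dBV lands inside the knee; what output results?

-12.25 dBV

x − T + W/2 = -12 − (-12) + 2 = 2.
GR = (1 − 1/2) × 2² / 8 = 0.5 × 4 / 8 = 0.25 dB.
Output = -12 − 0.25 = -12.25 dBV.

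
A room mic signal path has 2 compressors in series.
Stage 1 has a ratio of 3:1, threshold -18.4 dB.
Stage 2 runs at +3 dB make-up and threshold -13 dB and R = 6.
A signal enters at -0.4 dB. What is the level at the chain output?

-9.9 dB

Stage 1: 18 dB above -18.4 dB, reduced 3:1 to 6 dB above → -12.4 dB.
Stage 2: -12.4 dB is 0.6 dB over -13 dB; at 6:1 that becomes 0.1 dB over, giving -12.9 dB; +3 dB make-up → -9.9 dB.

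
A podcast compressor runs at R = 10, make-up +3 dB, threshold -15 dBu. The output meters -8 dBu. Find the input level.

Stripping the +3 dB make-up gives -11 dBu at the gain stage.
The compressed level sits -11 − (-15) = 4 dB over threshold.
Undo the ratio: input overshoot = 4 × 10 = 40 dB, giving input = 25 dBu.

25 dBu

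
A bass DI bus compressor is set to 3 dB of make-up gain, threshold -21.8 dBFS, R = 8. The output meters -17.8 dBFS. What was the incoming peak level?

-13.8 dBFS

Stripping the +3 dB make-up gives -20.8 dBFS at the gain stage.
That's 1 dB above the -21.8 dBFS threshold.
Before 8:1 compression the overshoot was 1 × 8 = 8 dB, so input = -21.8 + 8 = -13.8 dBFS.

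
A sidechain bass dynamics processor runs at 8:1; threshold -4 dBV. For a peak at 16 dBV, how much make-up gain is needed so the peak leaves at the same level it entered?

17.5 dB

Without make-up, output = threshold + overshoot/8 = -4 + 2.5 = -1.5 dBV.
Gap to target: 17.5 dB.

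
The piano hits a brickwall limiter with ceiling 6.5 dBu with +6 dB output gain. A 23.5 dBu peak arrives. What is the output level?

At ∞:1, everything above 6.5 dBu is held at the ceiling.
Output gain then adds 6 dB: 6.5 + 6 = 12.5 dBu.

12.5 dBu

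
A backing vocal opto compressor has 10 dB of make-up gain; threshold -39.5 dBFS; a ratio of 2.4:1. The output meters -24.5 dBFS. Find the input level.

Remove make-up: -24.5 − 10 = -34.5 dBFS.
The compressed level sits -34.5 − (-39.5) = 5 dB over threshold.
Input overshoot = R × output overshoot = 12 dB → input = -39.5 + 12 = -27.5 dBFS.

-27.5 dBFS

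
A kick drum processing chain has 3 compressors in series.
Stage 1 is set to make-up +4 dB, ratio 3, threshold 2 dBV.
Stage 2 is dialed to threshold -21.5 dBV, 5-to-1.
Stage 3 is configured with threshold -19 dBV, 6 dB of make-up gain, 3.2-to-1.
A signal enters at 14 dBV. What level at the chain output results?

Stage 1: overshoot 12 dB → 12/3 = 4 dB → 6 dBV; +4 dB make-up → 10 dBV.
Stage 2: 31.5 dB above -21.5 dBV, reduced 5:1 to 6.3 dB above → -15.2 dBV.
Stage 3: -15.2 dBV is 3.8 dB over -19 dBV; at 3.2:1 that becomes 1.1875 dB over, giving -17.8125 dBV; +6 dB make-up → -11.8125 dBV.

-11.8125 dBV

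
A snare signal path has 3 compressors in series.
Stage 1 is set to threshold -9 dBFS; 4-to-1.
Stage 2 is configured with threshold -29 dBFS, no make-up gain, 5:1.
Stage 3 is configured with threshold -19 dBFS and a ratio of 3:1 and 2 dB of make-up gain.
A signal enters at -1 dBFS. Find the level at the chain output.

-22.6 dBFS

Stage 1: -1 dBFS is 8 dB over -9 dBFS; at 4:1 that becomes 2 dB over, giving -7 dBFS.
Stage 2: 22 dB above -29 dBFS, reduced 5:1 to 4.4 dB above → -24.6 dBFS.
Stage 3: -24.6 dBFS is at or below the -19 dBFS threshold — no compression; make-up brings it to -22.6 dBFS.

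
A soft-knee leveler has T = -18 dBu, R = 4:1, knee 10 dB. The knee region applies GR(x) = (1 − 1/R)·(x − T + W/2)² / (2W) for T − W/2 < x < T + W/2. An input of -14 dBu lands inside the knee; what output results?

x − T + W/2 = -14 − (-18) + 5 = 9.
GR = (1 − 1/4) × 9² / 20 = 0.75 × 81 / 20 = 3.0375 dB.
Output = -14 − 3.0375 = -17.0375 dBu.

-17.0375 dBu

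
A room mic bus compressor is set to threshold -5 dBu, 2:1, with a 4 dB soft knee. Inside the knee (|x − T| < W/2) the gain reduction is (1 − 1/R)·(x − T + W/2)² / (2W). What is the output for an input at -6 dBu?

x − T + W/2 = -6 − (-5) + 2 = 1.
GR = (1 − 1/2) × 1² / 8 = 0.5 × 1 / 8 = 0.0625 dB.
Output = -6 − 0.0625 = -6.0625 dBu.

-6.0625 dBu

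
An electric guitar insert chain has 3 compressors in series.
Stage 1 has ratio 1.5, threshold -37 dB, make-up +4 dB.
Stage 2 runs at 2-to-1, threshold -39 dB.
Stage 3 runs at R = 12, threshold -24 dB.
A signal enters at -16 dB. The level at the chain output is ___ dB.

-29 dB

Stage 1: 21 dB above -37 dB, reduced 1.5:1 to 14 dB above → -23 dB; +4 dB make-up → -19 dB.
Stage 2: overshoot 20 dB → 20/2 = 10 dB → -29 dB.
Stage 3: -29 dB ≤ -24 dB, so stage 3 doesn't engage; output -29 dB.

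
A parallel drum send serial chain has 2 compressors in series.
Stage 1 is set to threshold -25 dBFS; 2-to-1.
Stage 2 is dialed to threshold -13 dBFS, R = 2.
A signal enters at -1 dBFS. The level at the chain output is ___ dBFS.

-13 dBFS

Stage 1: 24 dB above -25 dBFS, reduced 2:1 to 12 dB above → -13 dBFS.
Stage 2: below threshold (-13 ≤ -13); passes unchanged; output -13 dBFS.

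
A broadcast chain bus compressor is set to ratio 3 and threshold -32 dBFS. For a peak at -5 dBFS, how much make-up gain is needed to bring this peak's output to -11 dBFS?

Overshoot 27 dB → 27/3 = 9 dB after compression, so the compressed level is -32 + 9 = -23 dBFS.
Make-up = target − compressed = -11 − (-23) = 12 dB.

12 dB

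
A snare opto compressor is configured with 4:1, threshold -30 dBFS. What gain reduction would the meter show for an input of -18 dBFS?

The signal is 12 dB above threshold.
At 4:1, output sits 12/4 = 3 dB above threshold.
GR = overshoot in − overshoot out = 12 − 3 = 9 dB.

9 dB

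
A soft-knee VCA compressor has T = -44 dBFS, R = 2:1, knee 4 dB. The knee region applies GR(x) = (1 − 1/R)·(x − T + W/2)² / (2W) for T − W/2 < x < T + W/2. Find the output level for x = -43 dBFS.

-43.5625 dBFS

x − T + W/2 = -43 − (-44) + 2 = 3.
GR = (1 − 1/2) × 3² / 8 = 0.5 × 9 / 8 = 0.5625 dB.
Output = -43 − 0.5625 = -43.5625 dBFS.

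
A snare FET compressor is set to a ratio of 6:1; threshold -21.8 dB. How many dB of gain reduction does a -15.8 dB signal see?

5 dB

Overshoot = -15.8 − (-21.8) = 6 dB.
After 6:1 compression the overshoot becomes 6/6 = 1 dB.
GR = overshoot in − overshoot out = 6 − 1 = 5 dB.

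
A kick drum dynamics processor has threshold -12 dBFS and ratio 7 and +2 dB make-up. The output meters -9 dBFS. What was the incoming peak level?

Before make-up, the level was -9 − 2 = -11 dBFS.
Post-compression overshoot = -11 − (-12) = 1 dB.
Before 7:1 compression the overshoot was 1 × 7 = 7 dB, so input = -12 + 7 = -5 dBFS.

-5 dBFS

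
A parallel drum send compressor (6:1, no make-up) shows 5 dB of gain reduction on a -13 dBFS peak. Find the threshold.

Input is 6 dB above T (since output overshoot × R = input overshoot: (-18 − T)·6 = -13 − T gives T = -19 dBFS).
Check: -19 + (-13 − (-19))/6 = -19 + 1 = -18 dBFS. ✓

-19 dBFS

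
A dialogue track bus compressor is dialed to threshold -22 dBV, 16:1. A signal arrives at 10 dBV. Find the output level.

10 dBV sits 32 dB over threshold.
At 16:1 the overshoot is divided by 16, leaving 2 dB above threshold.
So the level is -22 + 2 = -20 dBV.

-20 dBV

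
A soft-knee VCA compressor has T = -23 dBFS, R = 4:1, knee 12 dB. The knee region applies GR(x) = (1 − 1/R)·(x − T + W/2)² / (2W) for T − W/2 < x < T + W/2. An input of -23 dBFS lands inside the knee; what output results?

x − T + W/2 = -23 − (-23) + 6 = 6.
GR = (1 − 1/4) × 6² / 24 = 0.75 × 36 / 24 = 1.125 dB.
Output = -23 − 1.125 = -24.125 dBFS.

-24.125 dBFS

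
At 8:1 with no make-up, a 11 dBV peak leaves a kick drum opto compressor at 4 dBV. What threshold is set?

3 dBV

Let T be the threshold. Output overshoot = (input overshoot)/R, so 4 − T = (11 − T)/8.
8·(4 − T) = 11 − T → 7·T = 32 − 11 = 21.
T = 21/7 = 3 dBV.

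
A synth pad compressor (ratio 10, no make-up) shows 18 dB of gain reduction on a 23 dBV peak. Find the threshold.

3 dBV

Gain reduction = 23 − 5 = 18 dB; output overshoot = GR / (R − 1) = 18 / 9 = 2 dB.
Threshold = output − output overshoot = 5 − 2 = 3 dBV.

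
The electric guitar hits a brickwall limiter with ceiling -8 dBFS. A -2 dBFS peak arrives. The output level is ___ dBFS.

A brickwall limiter is an ∞:1 compressor: any input above the ceiling is clamped to -8 dBFS.

-8 dBFS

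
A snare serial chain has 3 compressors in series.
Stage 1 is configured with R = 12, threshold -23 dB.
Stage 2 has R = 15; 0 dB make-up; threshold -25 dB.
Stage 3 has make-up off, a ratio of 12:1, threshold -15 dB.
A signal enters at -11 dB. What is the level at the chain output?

-24.8 dB

Stage 1: overshoot 12 dB → 12/12 = 1 dB → -22 dB.
Stage 2: -22 dB is 3 dB over -25 dB; at 15:1 that becomes 0.2 dB over, giving -24.8 dB.
Stage 3: below threshold (-24.8 ≤ -15); passes unchanged; output -24.8 dB.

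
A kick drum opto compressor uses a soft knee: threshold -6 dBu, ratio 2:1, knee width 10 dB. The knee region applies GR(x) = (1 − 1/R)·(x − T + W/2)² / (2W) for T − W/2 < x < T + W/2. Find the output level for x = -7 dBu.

x − T + W/2 = -7 − (-6) + 5 = 4.
GR = (1 − 1/2) × 4² / 20 = 0.5 × 16 / 20 = 0.4 dB.
Output = -7 − 0.4 = -7.4 dBu.

-7.4 dBu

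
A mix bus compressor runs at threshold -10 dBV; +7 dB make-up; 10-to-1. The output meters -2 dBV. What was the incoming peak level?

Remove make-up: -2 − 7 = -9 dBV.
Post-compression overshoot = -9 − (-10) = 1 dB.
Undo the ratio: input overshoot = 1 × 10 = 10 dB, giving input = 0 dBV.

0 dBV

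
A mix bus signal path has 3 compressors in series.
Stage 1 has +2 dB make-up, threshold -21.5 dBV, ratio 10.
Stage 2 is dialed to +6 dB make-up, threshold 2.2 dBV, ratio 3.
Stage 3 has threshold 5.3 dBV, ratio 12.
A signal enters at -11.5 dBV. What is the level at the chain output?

-12.5 dBV

Stage 1: overshoot 10 dB → 10/10 = 1 dB → -20.5 dBV; +2 dB make-up → -18.5 dBV.
Stage 2: -18.5 dBV ≤ 2.2 dBV, so stage 2 doesn't engage; make-up brings it to -12.5 dBV.
Stage 3: -12.5 dBV is at or below the 5.3 dBV threshold — no compression; output -12.5 dBV.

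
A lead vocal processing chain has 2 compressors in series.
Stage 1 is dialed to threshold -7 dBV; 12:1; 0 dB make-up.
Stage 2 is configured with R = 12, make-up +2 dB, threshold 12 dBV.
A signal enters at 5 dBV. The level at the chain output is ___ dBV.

Stage 1: overshoot 12 dB → 12/12 = 1 dB → -6 dBV.
Stage 2: below threshold (-6 ≤ 12); passes unchanged; make-up brings it to -4 dBV.

-4 dBV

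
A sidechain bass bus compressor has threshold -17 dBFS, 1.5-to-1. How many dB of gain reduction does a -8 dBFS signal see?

-8 dBFS exceeds the threshold by 9 dB.
A 1.5:1 ratio leaves 6 dB of that excess.
So the signal is attenuated by 9 − 6 = 3 dB.

3 dB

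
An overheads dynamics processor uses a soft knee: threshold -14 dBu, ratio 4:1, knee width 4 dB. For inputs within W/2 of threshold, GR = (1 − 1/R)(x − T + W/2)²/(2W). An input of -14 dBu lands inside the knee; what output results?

x − T + W/2 = -14 − (-14) + 2 = 2.
GR = (1 − 1/4) × 2² / 8 = 0.75 × 4 / 8 = 0.375 dB.
Output = -14 − 0.375 = -14.375 dBu.

-14.375 dBu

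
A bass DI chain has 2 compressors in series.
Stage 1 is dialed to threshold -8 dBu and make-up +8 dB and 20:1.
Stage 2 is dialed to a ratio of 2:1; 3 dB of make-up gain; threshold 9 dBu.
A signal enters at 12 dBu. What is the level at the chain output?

Stage 1: overshoot 20 dB → 20/20 = 1 dB → -7 dBu; +8 dB make-up → 1 dBu.
Stage 2: 1 dBu ≤ 9 dBu, so stage 2 doesn't engage; make-up brings it to 4 dBu.

4 dBu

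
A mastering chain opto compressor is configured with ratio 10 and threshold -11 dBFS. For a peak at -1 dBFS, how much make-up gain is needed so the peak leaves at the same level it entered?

9 dB

Without make-up, output = threshold + overshoot/10 = -11 + 1 = -10 dBFS.
Gap to target: 9 dB.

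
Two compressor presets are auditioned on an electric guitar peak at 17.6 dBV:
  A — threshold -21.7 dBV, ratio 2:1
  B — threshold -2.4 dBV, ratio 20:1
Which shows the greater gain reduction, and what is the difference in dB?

A, by 0.65 dB

A: overshoot 39.3 dB → output overshoot 19.65 dB → GR 19.65 dB.
B: overshoot 20 dB → output overshoot 1 dB → GR 19 dB.
A applies 0.65 dB more gain reduction.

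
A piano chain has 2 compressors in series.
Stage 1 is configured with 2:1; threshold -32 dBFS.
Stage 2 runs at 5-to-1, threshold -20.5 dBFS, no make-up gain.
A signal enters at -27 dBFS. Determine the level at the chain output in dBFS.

-29.5 dBFS

Stage 1: -27 dBFS is 5 dB over -32 dBFS; at 2:1 that becomes 2.5 dB over, giving -29.5 dBFS.
Stage 2: below threshold (-29.5 ≤ -20.5); passes unchanged; output -29.5 dBFS.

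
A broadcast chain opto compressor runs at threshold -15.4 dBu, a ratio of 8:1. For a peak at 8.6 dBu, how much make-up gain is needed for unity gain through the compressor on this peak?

Without make-up, output = threshold + overshoot/8 = -15.4 + 3 = -12.4 dBu.
Gap to target: 21 dB.

21 dB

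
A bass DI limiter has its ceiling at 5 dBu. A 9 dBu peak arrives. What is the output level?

5 dBu

A brickwall limiter is an ∞:1 compressor: any input above the ceiling is clamped to 5 dBu.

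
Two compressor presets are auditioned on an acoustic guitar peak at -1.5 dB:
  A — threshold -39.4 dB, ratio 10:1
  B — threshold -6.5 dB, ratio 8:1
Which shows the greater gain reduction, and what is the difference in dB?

A, by 29.735 dB

A: GR = 37.9 − 37.9/10 = 34.11 dB.
B: GR = 5 − 5/8 = 4.375 dB.
Difference: 29.735 dB in favour of A.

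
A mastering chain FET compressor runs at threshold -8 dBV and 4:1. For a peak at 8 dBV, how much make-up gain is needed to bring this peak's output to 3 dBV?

7 dB

Without make-up, output = threshold + overshoot/4 = -8 + 4 = -4 dBV.
Gap to target: 7 dB.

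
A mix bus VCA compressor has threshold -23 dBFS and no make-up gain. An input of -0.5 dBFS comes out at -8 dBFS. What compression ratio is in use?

1.5:1

Input overshoot = -0.5 − (-23) = 22.5 dB; output overshoot = -8 − (-23) = 15 dB.
Ratio = 22.5 / 15 = 1.5.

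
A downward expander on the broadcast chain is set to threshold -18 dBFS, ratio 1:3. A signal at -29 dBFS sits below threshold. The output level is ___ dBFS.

Undershoot = (-18) − (-29) = 11 dB.
At 1:3, that expands to 33 dB under threshold.
Output = -18 − 33 = -51 dBFS.

-51 dBFS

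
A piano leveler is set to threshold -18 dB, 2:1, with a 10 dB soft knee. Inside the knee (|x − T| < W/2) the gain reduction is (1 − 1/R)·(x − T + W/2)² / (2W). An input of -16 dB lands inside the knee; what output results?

-17.225 dB

x − T + W/2 = -16 − (-18) + 5 = 7.
GR = (1 − 1/2) × 7² / 20 = 0.5 × 49 / 20 = 1.225 dB.
Output = -16 − 1.225 = -17.225 dB.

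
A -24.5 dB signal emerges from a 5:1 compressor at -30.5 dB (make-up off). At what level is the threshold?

Input is 7.5 dB above T (since output overshoot × R = input overshoot: (-30.5 − T)·5 = -24.5 − T gives T = -32 dB).
Check: -32 + (-24.5 − (-32))/5 = -32 + 1.5 = -30.5 dB. ✓

-32 dB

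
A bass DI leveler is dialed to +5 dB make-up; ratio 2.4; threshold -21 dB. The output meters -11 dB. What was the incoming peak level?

Stripping the +5 dB make-up gives -16 dB at the gain stage.
The compressed level sits -16 − (-21) = 5 dB over threshold.
Before 2.4:1 compression the overshoot was 5 × 2.4 = 12 dB, so input = -21 + 12 = -9 dB.

-9 dB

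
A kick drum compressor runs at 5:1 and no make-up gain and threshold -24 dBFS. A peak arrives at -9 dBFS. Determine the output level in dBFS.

-21 dBFS

-9 dBFS sits 15 dB over threshold.
The 15 dB excess becomes 3 dB after 5:1 reduction.
That puts the output at -21 dBFS.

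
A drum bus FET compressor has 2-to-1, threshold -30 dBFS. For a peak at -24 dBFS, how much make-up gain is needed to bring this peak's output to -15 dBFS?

12 dB

The peak compresses to -30 + 6/2 = -27 dBFS.
To reach -15 dBFS requires -15 − (-27) = 12 dB of make-up.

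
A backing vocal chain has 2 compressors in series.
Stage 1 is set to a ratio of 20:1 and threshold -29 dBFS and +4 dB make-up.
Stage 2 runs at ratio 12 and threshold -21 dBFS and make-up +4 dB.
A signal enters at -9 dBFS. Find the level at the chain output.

-20 dBFS

Stage 1: -9 dBFS is 20 dB over -29 dBFS; at 20:1 that becomes 1 dB over, giving -28 dBFS; +4 dB make-up → -24 dBFS.
Stage 2: -24 dBFS ≤ -21 dBFS, so stage 2 doesn't engage; make-up brings it to -20 dBFS.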